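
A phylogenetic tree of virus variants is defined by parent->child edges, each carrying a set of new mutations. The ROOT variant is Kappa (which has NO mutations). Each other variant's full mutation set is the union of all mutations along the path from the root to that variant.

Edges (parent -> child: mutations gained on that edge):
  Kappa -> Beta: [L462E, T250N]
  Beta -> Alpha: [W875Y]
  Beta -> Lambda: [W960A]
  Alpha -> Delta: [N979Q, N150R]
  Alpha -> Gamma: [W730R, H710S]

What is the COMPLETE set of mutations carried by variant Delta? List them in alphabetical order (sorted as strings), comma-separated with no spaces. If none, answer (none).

Answer: L462E,N150R,N979Q,T250N,W875Y

Derivation:
At Kappa: gained [] -> total []
At Beta: gained ['L462E', 'T250N'] -> total ['L462E', 'T250N']
At Alpha: gained ['W875Y'] -> total ['L462E', 'T250N', 'W875Y']
At Delta: gained ['N979Q', 'N150R'] -> total ['L462E', 'N150R', 'N979Q', 'T250N', 'W875Y']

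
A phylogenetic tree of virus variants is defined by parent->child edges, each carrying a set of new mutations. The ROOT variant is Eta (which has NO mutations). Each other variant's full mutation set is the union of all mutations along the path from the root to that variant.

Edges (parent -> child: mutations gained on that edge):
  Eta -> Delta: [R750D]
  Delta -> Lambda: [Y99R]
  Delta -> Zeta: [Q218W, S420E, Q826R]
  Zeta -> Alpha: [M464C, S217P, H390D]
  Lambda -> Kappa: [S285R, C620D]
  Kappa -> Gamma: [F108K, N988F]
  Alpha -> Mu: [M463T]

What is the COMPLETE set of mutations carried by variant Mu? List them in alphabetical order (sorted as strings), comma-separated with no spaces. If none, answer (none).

Answer: H390D,M463T,M464C,Q218W,Q826R,R750D,S217P,S420E

Derivation:
At Eta: gained [] -> total []
At Delta: gained ['R750D'] -> total ['R750D']
At Zeta: gained ['Q218W', 'S420E', 'Q826R'] -> total ['Q218W', 'Q826R', 'R750D', 'S420E']
At Alpha: gained ['M464C', 'S217P', 'H390D'] -> total ['H390D', 'M464C', 'Q218W', 'Q826R', 'R750D', 'S217P', 'S420E']
At Mu: gained ['M463T'] -> total ['H390D', 'M463T', 'M464C', 'Q218W', 'Q826R', 'R750D', 'S217P', 'S420E']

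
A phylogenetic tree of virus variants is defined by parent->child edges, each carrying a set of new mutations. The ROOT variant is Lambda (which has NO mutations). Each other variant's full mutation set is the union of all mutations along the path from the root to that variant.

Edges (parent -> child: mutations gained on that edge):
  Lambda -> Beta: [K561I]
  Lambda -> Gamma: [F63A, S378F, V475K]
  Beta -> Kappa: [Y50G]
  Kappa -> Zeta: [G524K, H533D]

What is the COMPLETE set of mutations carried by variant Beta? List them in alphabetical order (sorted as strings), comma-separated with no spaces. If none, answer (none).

At Lambda: gained [] -> total []
At Beta: gained ['K561I'] -> total ['K561I']

Answer: K561I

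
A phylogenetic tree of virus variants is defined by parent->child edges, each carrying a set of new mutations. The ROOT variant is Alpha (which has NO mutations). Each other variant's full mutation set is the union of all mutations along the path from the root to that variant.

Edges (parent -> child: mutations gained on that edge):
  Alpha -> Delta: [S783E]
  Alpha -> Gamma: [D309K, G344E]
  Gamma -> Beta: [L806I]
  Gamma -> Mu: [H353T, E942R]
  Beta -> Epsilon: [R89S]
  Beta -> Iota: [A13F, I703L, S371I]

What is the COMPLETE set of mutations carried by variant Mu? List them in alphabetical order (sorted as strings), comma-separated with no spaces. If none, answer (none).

Answer: D309K,E942R,G344E,H353T

Derivation:
At Alpha: gained [] -> total []
At Gamma: gained ['D309K', 'G344E'] -> total ['D309K', 'G344E']
At Mu: gained ['H353T', 'E942R'] -> total ['D309K', 'E942R', 'G344E', 'H353T']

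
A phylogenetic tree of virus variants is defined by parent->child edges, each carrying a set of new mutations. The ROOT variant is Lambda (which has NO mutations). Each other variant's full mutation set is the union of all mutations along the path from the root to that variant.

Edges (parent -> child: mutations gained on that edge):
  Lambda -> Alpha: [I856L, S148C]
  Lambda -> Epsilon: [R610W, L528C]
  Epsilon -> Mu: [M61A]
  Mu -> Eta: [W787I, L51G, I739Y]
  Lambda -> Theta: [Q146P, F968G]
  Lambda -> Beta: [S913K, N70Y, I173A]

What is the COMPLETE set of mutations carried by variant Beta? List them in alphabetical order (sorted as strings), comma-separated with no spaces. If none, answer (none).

Answer: I173A,N70Y,S913K

Derivation:
At Lambda: gained [] -> total []
At Beta: gained ['S913K', 'N70Y', 'I173A'] -> total ['I173A', 'N70Y', 'S913K']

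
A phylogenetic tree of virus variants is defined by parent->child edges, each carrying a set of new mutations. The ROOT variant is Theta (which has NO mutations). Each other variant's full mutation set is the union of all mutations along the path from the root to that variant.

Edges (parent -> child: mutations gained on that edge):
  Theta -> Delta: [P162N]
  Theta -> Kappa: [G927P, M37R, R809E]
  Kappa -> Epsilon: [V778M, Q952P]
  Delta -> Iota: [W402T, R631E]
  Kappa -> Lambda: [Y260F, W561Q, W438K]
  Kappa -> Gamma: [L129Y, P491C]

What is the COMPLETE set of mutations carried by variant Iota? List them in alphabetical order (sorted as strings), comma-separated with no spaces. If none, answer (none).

At Theta: gained [] -> total []
At Delta: gained ['P162N'] -> total ['P162N']
At Iota: gained ['W402T', 'R631E'] -> total ['P162N', 'R631E', 'W402T']

Answer: P162N,R631E,W402T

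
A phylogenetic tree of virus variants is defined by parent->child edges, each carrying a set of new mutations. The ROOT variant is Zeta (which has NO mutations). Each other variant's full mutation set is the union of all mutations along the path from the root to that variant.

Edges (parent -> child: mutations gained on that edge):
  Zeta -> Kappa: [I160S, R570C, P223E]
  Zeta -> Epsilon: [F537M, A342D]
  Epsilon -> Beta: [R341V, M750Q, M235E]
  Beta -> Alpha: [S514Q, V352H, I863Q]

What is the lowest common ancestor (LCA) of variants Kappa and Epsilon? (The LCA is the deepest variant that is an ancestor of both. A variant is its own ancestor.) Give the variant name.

Path from root to Kappa: Zeta -> Kappa
  ancestors of Kappa: {Zeta, Kappa}
Path from root to Epsilon: Zeta -> Epsilon
  ancestors of Epsilon: {Zeta, Epsilon}
Common ancestors: {Zeta}
Walk up from Epsilon: Epsilon (not in ancestors of Kappa), Zeta (in ancestors of Kappa)
Deepest common ancestor (LCA) = Zeta

Answer: Zeta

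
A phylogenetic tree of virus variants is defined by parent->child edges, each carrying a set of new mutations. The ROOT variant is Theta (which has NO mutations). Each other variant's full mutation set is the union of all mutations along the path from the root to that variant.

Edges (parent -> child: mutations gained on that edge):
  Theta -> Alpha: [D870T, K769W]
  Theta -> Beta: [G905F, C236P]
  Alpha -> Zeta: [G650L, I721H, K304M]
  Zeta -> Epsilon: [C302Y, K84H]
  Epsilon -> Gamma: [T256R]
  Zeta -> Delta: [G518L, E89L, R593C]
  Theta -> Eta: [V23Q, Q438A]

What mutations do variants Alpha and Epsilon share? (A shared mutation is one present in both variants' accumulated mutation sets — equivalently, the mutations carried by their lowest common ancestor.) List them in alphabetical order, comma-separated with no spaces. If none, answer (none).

Accumulating mutations along path to Alpha:
  At Theta: gained [] -> total []
  At Alpha: gained ['D870T', 'K769W'] -> total ['D870T', 'K769W']
Mutations(Alpha) = ['D870T', 'K769W']
Accumulating mutations along path to Epsilon:
  At Theta: gained [] -> total []
  At Alpha: gained ['D870T', 'K769W'] -> total ['D870T', 'K769W']
  At Zeta: gained ['G650L', 'I721H', 'K304M'] -> total ['D870T', 'G650L', 'I721H', 'K304M', 'K769W']
  At Epsilon: gained ['C302Y', 'K84H'] -> total ['C302Y', 'D870T', 'G650L', 'I721H', 'K304M', 'K769W', 'K84H']
Mutations(Epsilon) = ['C302Y', 'D870T', 'G650L', 'I721H', 'K304M', 'K769W', 'K84H']
Intersection: ['D870T', 'K769W'] ∩ ['C302Y', 'D870T', 'G650L', 'I721H', 'K304M', 'K769W', 'K84H'] = ['D870T', 'K769W']

Answer: D870T,K769W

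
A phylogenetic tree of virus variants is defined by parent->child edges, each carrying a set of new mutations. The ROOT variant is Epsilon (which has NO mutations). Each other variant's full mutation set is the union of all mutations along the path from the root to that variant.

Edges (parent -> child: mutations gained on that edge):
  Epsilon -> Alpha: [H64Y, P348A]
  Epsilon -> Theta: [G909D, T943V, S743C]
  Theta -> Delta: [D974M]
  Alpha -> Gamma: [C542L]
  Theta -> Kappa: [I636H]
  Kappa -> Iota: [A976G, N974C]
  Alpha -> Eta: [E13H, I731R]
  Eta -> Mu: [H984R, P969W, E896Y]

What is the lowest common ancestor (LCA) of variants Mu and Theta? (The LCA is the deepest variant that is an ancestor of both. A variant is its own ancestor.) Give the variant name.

Answer: Epsilon

Derivation:
Path from root to Mu: Epsilon -> Alpha -> Eta -> Mu
  ancestors of Mu: {Epsilon, Alpha, Eta, Mu}
Path from root to Theta: Epsilon -> Theta
  ancestors of Theta: {Epsilon, Theta}
Common ancestors: {Epsilon}
Walk up from Theta: Theta (not in ancestors of Mu), Epsilon (in ancestors of Mu)
Deepest common ancestor (LCA) = Epsilon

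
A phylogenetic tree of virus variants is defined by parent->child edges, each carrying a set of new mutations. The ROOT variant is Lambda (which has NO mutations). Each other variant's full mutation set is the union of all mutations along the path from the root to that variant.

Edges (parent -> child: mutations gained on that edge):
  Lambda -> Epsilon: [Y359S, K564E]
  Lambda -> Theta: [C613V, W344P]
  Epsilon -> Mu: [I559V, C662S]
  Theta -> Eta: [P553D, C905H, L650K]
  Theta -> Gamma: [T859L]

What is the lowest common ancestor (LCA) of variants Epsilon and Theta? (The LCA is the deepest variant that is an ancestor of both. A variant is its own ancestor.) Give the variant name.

Path from root to Epsilon: Lambda -> Epsilon
  ancestors of Epsilon: {Lambda, Epsilon}
Path from root to Theta: Lambda -> Theta
  ancestors of Theta: {Lambda, Theta}
Common ancestors: {Lambda}
Walk up from Theta: Theta (not in ancestors of Epsilon), Lambda (in ancestors of Epsilon)
Deepest common ancestor (LCA) = Lambda

Answer: Lambda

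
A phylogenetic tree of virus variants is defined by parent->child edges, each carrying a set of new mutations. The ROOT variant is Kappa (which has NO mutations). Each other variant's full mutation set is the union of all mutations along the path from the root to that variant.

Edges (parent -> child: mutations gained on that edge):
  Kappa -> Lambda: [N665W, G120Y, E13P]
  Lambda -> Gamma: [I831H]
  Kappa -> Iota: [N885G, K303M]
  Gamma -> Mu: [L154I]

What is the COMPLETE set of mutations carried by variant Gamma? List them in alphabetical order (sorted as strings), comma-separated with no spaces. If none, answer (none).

At Kappa: gained [] -> total []
At Lambda: gained ['N665W', 'G120Y', 'E13P'] -> total ['E13P', 'G120Y', 'N665W']
At Gamma: gained ['I831H'] -> total ['E13P', 'G120Y', 'I831H', 'N665W']

Answer: E13P,G120Y,I831H,N665W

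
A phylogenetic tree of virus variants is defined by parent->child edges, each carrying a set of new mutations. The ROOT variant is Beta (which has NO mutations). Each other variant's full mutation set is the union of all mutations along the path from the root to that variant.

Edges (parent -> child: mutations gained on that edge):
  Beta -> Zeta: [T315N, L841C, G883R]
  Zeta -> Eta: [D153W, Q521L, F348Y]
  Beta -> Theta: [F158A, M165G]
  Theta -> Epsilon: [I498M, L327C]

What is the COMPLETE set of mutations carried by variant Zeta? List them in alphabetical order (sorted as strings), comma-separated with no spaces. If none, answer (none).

At Beta: gained [] -> total []
At Zeta: gained ['T315N', 'L841C', 'G883R'] -> total ['G883R', 'L841C', 'T315N']

Answer: G883R,L841C,T315N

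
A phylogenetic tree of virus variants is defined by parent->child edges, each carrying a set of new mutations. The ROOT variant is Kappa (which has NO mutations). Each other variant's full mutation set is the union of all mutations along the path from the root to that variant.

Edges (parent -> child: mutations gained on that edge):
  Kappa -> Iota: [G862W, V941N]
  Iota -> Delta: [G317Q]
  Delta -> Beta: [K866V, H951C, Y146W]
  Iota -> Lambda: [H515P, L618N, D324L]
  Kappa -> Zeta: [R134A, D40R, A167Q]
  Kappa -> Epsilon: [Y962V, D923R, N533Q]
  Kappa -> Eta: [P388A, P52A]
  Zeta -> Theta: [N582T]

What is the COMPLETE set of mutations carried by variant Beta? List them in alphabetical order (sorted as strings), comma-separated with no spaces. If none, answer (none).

Answer: G317Q,G862W,H951C,K866V,V941N,Y146W

Derivation:
At Kappa: gained [] -> total []
At Iota: gained ['G862W', 'V941N'] -> total ['G862W', 'V941N']
At Delta: gained ['G317Q'] -> total ['G317Q', 'G862W', 'V941N']
At Beta: gained ['K866V', 'H951C', 'Y146W'] -> total ['G317Q', 'G862W', 'H951C', 'K866V', 'V941N', 'Y146W']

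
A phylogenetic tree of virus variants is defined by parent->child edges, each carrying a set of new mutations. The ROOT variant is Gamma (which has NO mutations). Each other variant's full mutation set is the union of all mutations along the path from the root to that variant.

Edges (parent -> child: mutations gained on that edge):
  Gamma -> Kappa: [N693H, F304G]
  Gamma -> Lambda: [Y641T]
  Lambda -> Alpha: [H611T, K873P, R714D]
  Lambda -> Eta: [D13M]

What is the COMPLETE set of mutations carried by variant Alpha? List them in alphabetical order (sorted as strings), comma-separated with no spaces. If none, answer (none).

At Gamma: gained [] -> total []
At Lambda: gained ['Y641T'] -> total ['Y641T']
At Alpha: gained ['H611T', 'K873P', 'R714D'] -> total ['H611T', 'K873P', 'R714D', 'Y641T']

Answer: H611T,K873P,R714D,Y641T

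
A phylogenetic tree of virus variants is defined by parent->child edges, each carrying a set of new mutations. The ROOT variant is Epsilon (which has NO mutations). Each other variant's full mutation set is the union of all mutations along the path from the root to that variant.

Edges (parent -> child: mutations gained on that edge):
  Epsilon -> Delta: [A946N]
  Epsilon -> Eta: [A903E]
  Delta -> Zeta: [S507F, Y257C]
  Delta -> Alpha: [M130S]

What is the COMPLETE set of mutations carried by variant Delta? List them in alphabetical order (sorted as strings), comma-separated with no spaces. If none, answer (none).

Answer: A946N

Derivation:
At Epsilon: gained [] -> total []
At Delta: gained ['A946N'] -> total ['A946N']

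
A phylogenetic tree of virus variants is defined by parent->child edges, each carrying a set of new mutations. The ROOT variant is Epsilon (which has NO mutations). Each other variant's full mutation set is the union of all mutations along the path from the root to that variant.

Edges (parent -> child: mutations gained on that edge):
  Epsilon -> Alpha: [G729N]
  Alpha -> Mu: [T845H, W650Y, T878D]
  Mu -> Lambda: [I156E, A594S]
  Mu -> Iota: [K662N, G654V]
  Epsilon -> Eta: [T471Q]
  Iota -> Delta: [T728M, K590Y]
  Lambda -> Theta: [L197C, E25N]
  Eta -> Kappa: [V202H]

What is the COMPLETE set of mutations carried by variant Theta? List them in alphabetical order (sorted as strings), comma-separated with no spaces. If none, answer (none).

At Epsilon: gained [] -> total []
At Alpha: gained ['G729N'] -> total ['G729N']
At Mu: gained ['T845H', 'W650Y', 'T878D'] -> total ['G729N', 'T845H', 'T878D', 'W650Y']
At Lambda: gained ['I156E', 'A594S'] -> total ['A594S', 'G729N', 'I156E', 'T845H', 'T878D', 'W650Y']
At Theta: gained ['L197C', 'E25N'] -> total ['A594S', 'E25N', 'G729N', 'I156E', 'L197C', 'T845H', 'T878D', 'W650Y']

Answer: A594S,E25N,G729N,I156E,L197C,T845H,T878D,W650Y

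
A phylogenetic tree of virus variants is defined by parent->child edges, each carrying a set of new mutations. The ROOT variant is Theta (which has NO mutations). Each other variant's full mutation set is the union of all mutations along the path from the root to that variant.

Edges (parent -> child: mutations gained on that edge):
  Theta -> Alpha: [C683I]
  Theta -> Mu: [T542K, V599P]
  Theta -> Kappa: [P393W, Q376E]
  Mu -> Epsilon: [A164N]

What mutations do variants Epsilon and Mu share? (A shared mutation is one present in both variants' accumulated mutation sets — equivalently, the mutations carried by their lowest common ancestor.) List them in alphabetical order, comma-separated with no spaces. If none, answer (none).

Accumulating mutations along path to Epsilon:
  At Theta: gained [] -> total []
  At Mu: gained ['T542K', 'V599P'] -> total ['T542K', 'V599P']
  At Epsilon: gained ['A164N'] -> total ['A164N', 'T542K', 'V599P']
Mutations(Epsilon) = ['A164N', 'T542K', 'V599P']
Accumulating mutations along path to Mu:
  At Theta: gained [] -> total []
  At Mu: gained ['T542K', 'V599P'] -> total ['T542K', 'V599P']
Mutations(Mu) = ['T542K', 'V599P']
Intersection: ['A164N', 'T542K', 'V599P'] ∩ ['T542K', 'V599P'] = ['T542K', 'V599P']

Answer: T542K,V599P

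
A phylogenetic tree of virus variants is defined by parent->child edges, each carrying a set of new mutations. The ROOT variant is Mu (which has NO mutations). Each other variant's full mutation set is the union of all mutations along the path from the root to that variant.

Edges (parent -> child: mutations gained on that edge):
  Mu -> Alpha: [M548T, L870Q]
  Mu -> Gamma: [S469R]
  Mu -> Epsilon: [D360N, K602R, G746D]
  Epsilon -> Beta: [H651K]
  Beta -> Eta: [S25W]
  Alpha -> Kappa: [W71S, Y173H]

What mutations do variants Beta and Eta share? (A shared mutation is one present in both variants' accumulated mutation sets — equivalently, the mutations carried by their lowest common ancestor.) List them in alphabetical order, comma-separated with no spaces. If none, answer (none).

Accumulating mutations along path to Beta:
  At Mu: gained [] -> total []
  At Epsilon: gained ['D360N', 'K602R', 'G746D'] -> total ['D360N', 'G746D', 'K602R']
  At Beta: gained ['H651K'] -> total ['D360N', 'G746D', 'H651K', 'K602R']
Mutations(Beta) = ['D360N', 'G746D', 'H651K', 'K602R']
Accumulating mutations along path to Eta:
  At Mu: gained [] -> total []
  At Epsilon: gained ['D360N', 'K602R', 'G746D'] -> total ['D360N', 'G746D', 'K602R']
  At Beta: gained ['H651K'] -> total ['D360N', 'G746D', 'H651K', 'K602R']
  At Eta: gained ['S25W'] -> total ['D360N', 'G746D', 'H651K', 'K602R', 'S25W']
Mutations(Eta) = ['D360N', 'G746D', 'H651K', 'K602R', 'S25W']
Intersection: ['D360N', 'G746D', 'H651K', 'K602R'] ∩ ['D360N', 'G746D', 'H651K', 'K602R', 'S25W'] = ['D360N', 'G746D', 'H651K', 'K602R']

Answer: D360N,G746D,H651K,K602R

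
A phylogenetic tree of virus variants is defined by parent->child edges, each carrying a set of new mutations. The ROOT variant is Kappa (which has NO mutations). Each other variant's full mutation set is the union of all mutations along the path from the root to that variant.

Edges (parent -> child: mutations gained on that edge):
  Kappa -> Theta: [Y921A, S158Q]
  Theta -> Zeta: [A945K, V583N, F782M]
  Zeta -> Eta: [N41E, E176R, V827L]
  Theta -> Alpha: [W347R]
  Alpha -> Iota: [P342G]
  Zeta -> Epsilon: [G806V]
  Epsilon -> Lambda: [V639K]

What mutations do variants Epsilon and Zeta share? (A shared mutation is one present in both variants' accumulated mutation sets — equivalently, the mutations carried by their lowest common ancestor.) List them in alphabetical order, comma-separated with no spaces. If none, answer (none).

Answer: A945K,F782M,S158Q,V583N,Y921A

Derivation:
Accumulating mutations along path to Epsilon:
  At Kappa: gained [] -> total []
  At Theta: gained ['Y921A', 'S158Q'] -> total ['S158Q', 'Y921A']
  At Zeta: gained ['A945K', 'V583N', 'F782M'] -> total ['A945K', 'F782M', 'S158Q', 'V583N', 'Y921A']
  At Epsilon: gained ['G806V'] -> total ['A945K', 'F782M', 'G806V', 'S158Q', 'V583N', 'Y921A']
Mutations(Epsilon) = ['A945K', 'F782M', 'G806V', 'S158Q', 'V583N', 'Y921A']
Accumulating mutations along path to Zeta:
  At Kappa: gained [] -> total []
  At Theta: gained ['Y921A', 'S158Q'] -> total ['S158Q', 'Y921A']
  At Zeta: gained ['A945K', 'V583N', 'F782M'] -> total ['A945K', 'F782M', 'S158Q', 'V583N', 'Y921A']
Mutations(Zeta) = ['A945K', 'F782M', 'S158Q', 'V583N', 'Y921A']
Intersection: ['A945K', 'F782M', 'G806V', 'S158Q', 'V583N', 'Y921A'] ∩ ['A945K', 'F782M', 'S158Q', 'V583N', 'Y921A'] = ['A945K', 'F782M', 'S158Q', 'V583N', 'Y921A']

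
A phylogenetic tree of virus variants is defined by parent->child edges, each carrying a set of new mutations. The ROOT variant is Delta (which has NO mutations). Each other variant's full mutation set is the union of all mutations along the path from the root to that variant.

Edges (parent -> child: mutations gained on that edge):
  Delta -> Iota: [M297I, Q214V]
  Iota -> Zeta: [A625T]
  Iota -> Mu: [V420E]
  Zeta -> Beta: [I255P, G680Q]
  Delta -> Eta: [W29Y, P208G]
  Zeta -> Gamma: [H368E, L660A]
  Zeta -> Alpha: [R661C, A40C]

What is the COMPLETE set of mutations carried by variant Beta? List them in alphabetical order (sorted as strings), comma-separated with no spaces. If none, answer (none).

At Delta: gained [] -> total []
At Iota: gained ['M297I', 'Q214V'] -> total ['M297I', 'Q214V']
At Zeta: gained ['A625T'] -> total ['A625T', 'M297I', 'Q214V']
At Beta: gained ['I255P', 'G680Q'] -> total ['A625T', 'G680Q', 'I255P', 'M297I', 'Q214V']

Answer: A625T,G680Q,I255P,M297I,Q214V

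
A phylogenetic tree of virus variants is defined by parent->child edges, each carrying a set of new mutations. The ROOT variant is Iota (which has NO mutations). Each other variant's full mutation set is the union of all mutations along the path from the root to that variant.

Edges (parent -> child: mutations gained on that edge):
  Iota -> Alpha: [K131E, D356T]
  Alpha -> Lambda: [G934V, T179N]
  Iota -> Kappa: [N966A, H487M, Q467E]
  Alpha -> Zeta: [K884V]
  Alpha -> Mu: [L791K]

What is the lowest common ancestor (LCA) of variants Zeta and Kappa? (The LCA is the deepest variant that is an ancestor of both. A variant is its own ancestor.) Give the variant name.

Path from root to Zeta: Iota -> Alpha -> Zeta
  ancestors of Zeta: {Iota, Alpha, Zeta}
Path from root to Kappa: Iota -> Kappa
  ancestors of Kappa: {Iota, Kappa}
Common ancestors: {Iota}
Walk up from Kappa: Kappa (not in ancestors of Zeta), Iota (in ancestors of Zeta)
Deepest common ancestor (LCA) = Iota

Answer: Iota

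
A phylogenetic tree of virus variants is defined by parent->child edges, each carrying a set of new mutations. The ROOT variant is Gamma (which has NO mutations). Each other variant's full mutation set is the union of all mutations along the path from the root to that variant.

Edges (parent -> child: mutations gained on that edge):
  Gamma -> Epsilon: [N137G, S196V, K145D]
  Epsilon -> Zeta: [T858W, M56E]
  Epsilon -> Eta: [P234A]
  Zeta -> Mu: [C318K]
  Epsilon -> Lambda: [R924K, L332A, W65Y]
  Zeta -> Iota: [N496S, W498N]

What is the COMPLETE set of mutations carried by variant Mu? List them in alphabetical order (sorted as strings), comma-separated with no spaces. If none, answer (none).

At Gamma: gained [] -> total []
At Epsilon: gained ['N137G', 'S196V', 'K145D'] -> total ['K145D', 'N137G', 'S196V']
At Zeta: gained ['T858W', 'M56E'] -> total ['K145D', 'M56E', 'N137G', 'S196V', 'T858W']
At Mu: gained ['C318K'] -> total ['C318K', 'K145D', 'M56E', 'N137G', 'S196V', 'T858W']

Answer: C318K,K145D,M56E,N137G,S196V,T858W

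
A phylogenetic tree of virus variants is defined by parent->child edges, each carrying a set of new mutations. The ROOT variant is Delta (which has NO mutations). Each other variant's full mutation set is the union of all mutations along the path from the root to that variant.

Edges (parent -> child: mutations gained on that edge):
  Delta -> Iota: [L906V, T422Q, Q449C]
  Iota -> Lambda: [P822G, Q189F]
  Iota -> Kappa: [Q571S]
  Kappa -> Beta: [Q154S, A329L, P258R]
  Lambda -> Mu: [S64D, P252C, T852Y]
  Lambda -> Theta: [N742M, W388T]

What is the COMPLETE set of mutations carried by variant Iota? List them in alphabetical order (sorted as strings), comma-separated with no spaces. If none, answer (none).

Answer: L906V,Q449C,T422Q

Derivation:
At Delta: gained [] -> total []
At Iota: gained ['L906V', 'T422Q', 'Q449C'] -> total ['L906V', 'Q449C', 'T422Q']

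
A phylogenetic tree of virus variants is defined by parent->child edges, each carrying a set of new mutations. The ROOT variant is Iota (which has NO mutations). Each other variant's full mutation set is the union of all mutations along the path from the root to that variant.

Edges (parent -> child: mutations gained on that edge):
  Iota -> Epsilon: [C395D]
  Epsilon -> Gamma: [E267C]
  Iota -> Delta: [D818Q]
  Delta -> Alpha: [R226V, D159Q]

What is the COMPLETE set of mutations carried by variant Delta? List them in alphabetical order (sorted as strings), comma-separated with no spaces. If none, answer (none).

Answer: D818Q

Derivation:
At Iota: gained [] -> total []
At Delta: gained ['D818Q'] -> total ['D818Q']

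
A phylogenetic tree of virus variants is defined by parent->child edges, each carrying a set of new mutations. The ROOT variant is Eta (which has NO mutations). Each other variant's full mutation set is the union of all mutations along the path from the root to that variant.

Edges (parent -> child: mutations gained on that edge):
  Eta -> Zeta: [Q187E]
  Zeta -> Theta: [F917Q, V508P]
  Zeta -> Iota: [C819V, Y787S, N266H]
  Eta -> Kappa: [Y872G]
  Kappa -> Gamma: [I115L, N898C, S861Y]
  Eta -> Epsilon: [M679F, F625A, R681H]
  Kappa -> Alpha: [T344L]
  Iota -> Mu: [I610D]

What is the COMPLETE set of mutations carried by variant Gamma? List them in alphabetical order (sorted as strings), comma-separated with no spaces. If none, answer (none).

Answer: I115L,N898C,S861Y,Y872G

Derivation:
At Eta: gained [] -> total []
At Kappa: gained ['Y872G'] -> total ['Y872G']
At Gamma: gained ['I115L', 'N898C', 'S861Y'] -> total ['I115L', 'N898C', 'S861Y', 'Y872G']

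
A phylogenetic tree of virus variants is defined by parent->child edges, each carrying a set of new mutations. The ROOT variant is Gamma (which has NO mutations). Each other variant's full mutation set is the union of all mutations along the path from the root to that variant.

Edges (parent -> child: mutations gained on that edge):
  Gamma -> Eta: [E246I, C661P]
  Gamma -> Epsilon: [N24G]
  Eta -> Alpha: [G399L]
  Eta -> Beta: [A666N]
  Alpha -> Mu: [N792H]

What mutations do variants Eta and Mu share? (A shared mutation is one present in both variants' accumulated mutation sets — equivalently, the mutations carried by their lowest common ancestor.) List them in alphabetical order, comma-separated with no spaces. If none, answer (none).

Answer: C661P,E246I

Derivation:
Accumulating mutations along path to Eta:
  At Gamma: gained [] -> total []
  At Eta: gained ['E246I', 'C661P'] -> total ['C661P', 'E246I']
Mutations(Eta) = ['C661P', 'E246I']
Accumulating mutations along path to Mu:
  At Gamma: gained [] -> total []
  At Eta: gained ['E246I', 'C661P'] -> total ['C661P', 'E246I']
  At Alpha: gained ['G399L'] -> total ['C661P', 'E246I', 'G399L']
  At Mu: gained ['N792H'] -> total ['C661P', 'E246I', 'G399L', 'N792H']
Mutations(Mu) = ['C661P', 'E246I', 'G399L', 'N792H']
Intersection: ['C661P', 'E246I'] ∩ ['C661P', 'E246I', 'G399L', 'N792H'] = ['C661P', 'E246I']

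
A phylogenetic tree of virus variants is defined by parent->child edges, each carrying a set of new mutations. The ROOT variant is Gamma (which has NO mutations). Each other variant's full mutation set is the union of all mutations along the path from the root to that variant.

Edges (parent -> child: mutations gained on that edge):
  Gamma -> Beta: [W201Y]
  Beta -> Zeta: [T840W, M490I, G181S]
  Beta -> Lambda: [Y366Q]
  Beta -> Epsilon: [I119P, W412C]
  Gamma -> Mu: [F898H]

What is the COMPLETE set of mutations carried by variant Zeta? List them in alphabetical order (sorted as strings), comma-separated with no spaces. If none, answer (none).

At Gamma: gained [] -> total []
At Beta: gained ['W201Y'] -> total ['W201Y']
At Zeta: gained ['T840W', 'M490I', 'G181S'] -> total ['G181S', 'M490I', 'T840W', 'W201Y']

Answer: G181S,M490I,T840W,W201Y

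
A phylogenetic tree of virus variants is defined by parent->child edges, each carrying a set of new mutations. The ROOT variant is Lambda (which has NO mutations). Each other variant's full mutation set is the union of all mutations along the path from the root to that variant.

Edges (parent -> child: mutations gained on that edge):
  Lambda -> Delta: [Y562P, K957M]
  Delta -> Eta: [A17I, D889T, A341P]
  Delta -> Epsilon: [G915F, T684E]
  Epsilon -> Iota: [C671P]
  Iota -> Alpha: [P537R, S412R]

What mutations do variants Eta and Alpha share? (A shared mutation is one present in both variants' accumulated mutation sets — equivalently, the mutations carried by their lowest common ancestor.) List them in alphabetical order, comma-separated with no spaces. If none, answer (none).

Answer: K957M,Y562P

Derivation:
Accumulating mutations along path to Eta:
  At Lambda: gained [] -> total []
  At Delta: gained ['Y562P', 'K957M'] -> total ['K957M', 'Y562P']
  At Eta: gained ['A17I', 'D889T', 'A341P'] -> total ['A17I', 'A341P', 'D889T', 'K957M', 'Y562P']
Mutations(Eta) = ['A17I', 'A341P', 'D889T', 'K957M', 'Y562P']
Accumulating mutations along path to Alpha:
  At Lambda: gained [] -> total []
  At Delta: gained ['Y562P', 'K957M'] -> total ['K957M', 'Y562P']
  At Epsilon: gained ['G915F', 'T684E'] -> total ['G915F', 'K957M', 'T684E', 'Y562P']
  At Iota: gained ['C671P'] -> total ['C671P', 'G915F', 'K957M', 'T684E', 'Y562P']
  At Alpha: gained ['P537R', 'S412R'] -> total ['C671P', 'G915F', 'K957M', 'P537R', 'S412R', 'T684E', 'Y562P']
Mutations(Alpha) = ['C671P', 'G915F', 'K957M', 'P537R', 'S412R', 'T684E', 'Y562P']
Intersection: ['A17I', 'A341P', 'D889T', 'K957M', 'Y562P'] ∩ ['C671P', 'G915F', 'K957M', 'P537R', 'S412R', 'T684E', 'Y562P'] = ['K957M', 'Y562P']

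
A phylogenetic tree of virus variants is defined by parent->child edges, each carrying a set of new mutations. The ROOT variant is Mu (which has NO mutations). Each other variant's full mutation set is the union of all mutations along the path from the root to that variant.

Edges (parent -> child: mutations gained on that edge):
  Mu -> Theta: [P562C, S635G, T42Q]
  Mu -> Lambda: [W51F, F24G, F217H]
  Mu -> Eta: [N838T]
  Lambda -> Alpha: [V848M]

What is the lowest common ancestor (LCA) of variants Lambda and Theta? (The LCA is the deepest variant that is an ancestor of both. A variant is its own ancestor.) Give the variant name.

Path from root to Lambda: Mu -> Lambda
  ancestors of Lambda: {Mu, Lambda}
Path from root to Theta: Mu -> Theta
  ancestors of Theta: {Mu, Theta}
Common ancestors: {Mu}
Walk up from Theta: Theta (not in ancestors of Lambda), Mu (in ancestors of Lambda)
Deepest common ancestor (LCA) = Mu

Answer: Mu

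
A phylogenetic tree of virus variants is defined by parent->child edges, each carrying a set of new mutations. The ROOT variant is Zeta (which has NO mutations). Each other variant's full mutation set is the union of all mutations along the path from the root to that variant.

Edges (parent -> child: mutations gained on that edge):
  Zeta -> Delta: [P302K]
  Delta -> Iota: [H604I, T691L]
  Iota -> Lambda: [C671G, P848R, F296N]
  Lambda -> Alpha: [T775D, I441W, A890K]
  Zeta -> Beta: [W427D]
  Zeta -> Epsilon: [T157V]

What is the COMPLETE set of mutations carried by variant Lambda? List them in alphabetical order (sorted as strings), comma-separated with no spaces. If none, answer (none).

Answer: C671G,F296N,H604I,P302K,P848R,T691L

Derivation:
At Zeta: gained [] -> total []
At Delta: gained ['P302K'] -> total ['P302K']
At Iota: gained ['H604I', 'T691L'] -> total ['H604I', 'P302K', 'T691L']
At Lambda: gained ['C671G', 'P848R', 'F296N'] -> total ['C671G', 'F296N', 'H604I', 'P302K', 'P848R', 'T691L']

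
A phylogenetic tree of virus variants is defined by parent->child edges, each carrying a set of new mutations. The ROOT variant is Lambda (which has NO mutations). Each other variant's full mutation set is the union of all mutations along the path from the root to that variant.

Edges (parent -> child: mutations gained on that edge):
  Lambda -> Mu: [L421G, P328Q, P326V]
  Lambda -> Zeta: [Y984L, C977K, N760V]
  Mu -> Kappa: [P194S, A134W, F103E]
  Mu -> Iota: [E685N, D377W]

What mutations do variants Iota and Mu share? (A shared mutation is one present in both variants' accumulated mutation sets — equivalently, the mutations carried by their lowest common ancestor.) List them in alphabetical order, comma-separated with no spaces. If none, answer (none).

Accumulating mutations along path to Iota:
  At Lambda: gained [] -> total []
  At Mu: gained ['L421G', 'P328Q', 'P326V'] -> total ['L421G', 'P326V', 'P328Q']
  At Iota: gained ['E685N', 'D377W'] -> total ['D377W', 'E685N', 'L421G', 'P326V', 'P328Q']
Mutations(Iota) = ['D377W', 'E685N', 'L421G', 'P326V', 'P328Q']
Accumulating mutations along path to Mu:
  At Lambda: gained [] -> total []
  At Mu: gained ['L421G', 'P328Q', 'P326V'] -> total ['L421G', 'P326V', 'P328Q']
Mutations(Mu) = ['L421G', 'P326V', 'P328Q']
Intersection: ['D377W', 'E685N', 'L421G', 'P326V', 'P328Q'] ∩ ['L421G', 'P326V', 'P328Q'] = ['L421G', 'P326V', 'P328Q']

Answer: L421G,P326V,P328Q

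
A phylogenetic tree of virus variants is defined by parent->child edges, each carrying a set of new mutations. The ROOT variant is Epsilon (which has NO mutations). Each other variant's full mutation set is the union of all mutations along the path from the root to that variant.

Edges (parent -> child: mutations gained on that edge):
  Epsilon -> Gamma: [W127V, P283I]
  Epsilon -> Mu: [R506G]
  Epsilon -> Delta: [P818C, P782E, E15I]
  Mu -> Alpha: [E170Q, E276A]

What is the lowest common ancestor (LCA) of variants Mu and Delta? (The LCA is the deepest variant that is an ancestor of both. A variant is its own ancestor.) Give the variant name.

Path from root to Mu: Epsilon -> Mu
  ancestors of Mu: {Epsilon, Mu}
Path from root to Delta: Epsilon -> Delta
  ancestors of Delta: {Epsilon, Delta}
Common ancestors: {Epsilon}
Walk up from Delta: Delta (not in ancestors of Mu), Epsilon (in ancestors of Mu)
Deepest common ancestor (LCA) = Epsilon

Answer: Epsilon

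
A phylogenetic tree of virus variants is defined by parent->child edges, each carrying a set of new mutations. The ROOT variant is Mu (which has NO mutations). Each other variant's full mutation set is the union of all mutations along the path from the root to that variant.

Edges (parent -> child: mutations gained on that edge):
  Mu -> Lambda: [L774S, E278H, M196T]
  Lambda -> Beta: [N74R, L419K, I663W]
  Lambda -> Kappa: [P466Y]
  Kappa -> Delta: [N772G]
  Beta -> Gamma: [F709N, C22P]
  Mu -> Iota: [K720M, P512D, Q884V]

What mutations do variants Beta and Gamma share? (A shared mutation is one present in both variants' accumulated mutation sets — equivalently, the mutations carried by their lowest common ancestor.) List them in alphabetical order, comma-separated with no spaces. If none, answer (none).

Answer: E278H,I663W,L419K,L774S,M196T,N74R

Derivation:
Accumulating mutations along path to Beta:
  At Mu: gained [] -> total []
  At Lambda: gained ['L774S', 'E278H', 'M196T'] -> total ['E278H', 'L774S', 'M196T']
  At Beta: gained ['N74R', 'L419K', 'I663W'] -> total ['E278H', 'I663W', 'L419K', 'L774S', 'M196T', 'N74R']
Mutations(Beta) = ['E278H', 'I663W', 'L419K', 'L774S', 'M196T', 'N74R']
Accumulating mutations along path to Gamma:
  At Mu: gained [] -> total []
  At Lambda: gained ['L774S', 'E278H', 'M196T'] -> total ['E278H', 'L774S', 'M196T']
  At Beta: gained ['N74R', 'L419K', 'I663W'] -> total ['E278H', 'I663W', 'L419K', 'L774S', 'M196T', 'N74R']
  At Gamma: gained ['F709N', 'C22P'] -> total ['C22P', 'E278H', 'F709N', 'I663W', 'L419K', 'L774S', 'M196T', 'N74R']
Mutations(Gamma) = ['C22P', 'E278H', 'F709N', 'I663W', 'L419K', 'L774S', 'M196T', 'N74R']
Intersection: ['E278H', 'I663W', 'L419K', 'L774S', 'M196T', 'N74R'] ∩ ['C22P', 'E278H', 'F709N', 'I663W', 'L419K', 'L774S', 'M196T', 'N74R'] = ['E278H', 'I663W', 'L419K', 'L774S', 'M196T', 'N74R']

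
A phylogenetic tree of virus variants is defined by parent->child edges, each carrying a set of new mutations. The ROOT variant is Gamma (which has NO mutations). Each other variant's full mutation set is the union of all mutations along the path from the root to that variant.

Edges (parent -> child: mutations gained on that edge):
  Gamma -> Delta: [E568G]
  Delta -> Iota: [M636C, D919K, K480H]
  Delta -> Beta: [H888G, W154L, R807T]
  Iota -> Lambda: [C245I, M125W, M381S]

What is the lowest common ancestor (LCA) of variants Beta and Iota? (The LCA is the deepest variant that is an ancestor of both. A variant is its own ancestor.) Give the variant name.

Answer: Delta

Derivation:
Path from root to Beta: Gamma -> Delta -> Beta
  ancestors of Beta: {Gamma, Delta, Beta}
Path from root to Iota: Gamma -> Delta -> Iota
  ancestors of Iota: {Gamma, Delta, Iota}
Common ancestors: {Gamma, Delta}
Walk up from Iota: Iota (not in ancestors of Beta), Delta (in ancestors of Beta), Gamma (in ancestors of Beta)
Deepest common ancestor (LCA) = Delta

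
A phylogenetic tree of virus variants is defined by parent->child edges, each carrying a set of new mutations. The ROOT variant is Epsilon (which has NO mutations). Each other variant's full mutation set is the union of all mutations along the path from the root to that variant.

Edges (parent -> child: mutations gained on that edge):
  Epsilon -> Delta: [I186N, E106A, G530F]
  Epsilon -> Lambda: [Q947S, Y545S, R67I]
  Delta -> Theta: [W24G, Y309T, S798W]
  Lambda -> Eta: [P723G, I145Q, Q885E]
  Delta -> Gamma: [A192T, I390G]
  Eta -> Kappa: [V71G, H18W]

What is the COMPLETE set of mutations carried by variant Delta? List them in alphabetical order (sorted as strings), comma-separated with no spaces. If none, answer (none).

Answer: E106A,G530F,I186N

Derivation:
At Epsilon: gained [] -> total []
At Delta: gained ['I186N', 'E106A', 'G530F'] -> total ['E106A', 'G530F', 'I186N']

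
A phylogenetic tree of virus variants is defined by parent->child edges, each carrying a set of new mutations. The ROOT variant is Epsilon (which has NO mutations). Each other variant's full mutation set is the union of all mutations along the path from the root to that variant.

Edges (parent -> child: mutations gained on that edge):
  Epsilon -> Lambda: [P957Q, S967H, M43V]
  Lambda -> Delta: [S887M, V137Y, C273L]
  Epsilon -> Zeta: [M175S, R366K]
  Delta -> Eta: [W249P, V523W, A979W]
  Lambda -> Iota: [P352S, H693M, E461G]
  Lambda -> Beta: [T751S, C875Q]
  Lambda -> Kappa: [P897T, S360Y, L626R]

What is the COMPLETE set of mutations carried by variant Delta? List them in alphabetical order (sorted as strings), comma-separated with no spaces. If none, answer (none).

At Epsilon: gained [] -> total []
At Lambda: gained ['P957Q', 'S967H', 'M43V'] -> total ['M43V', 'P957Q', 'S967H']
At Delta: gained ['S887M', 'V137Y', 'C273L'] -> total ['C273L', 'M43V', 'P957Q', 'S887M', 'S967H', 'V137Y']

Answer: C273L,M43V,P957Q,S887M,S967H,V137Y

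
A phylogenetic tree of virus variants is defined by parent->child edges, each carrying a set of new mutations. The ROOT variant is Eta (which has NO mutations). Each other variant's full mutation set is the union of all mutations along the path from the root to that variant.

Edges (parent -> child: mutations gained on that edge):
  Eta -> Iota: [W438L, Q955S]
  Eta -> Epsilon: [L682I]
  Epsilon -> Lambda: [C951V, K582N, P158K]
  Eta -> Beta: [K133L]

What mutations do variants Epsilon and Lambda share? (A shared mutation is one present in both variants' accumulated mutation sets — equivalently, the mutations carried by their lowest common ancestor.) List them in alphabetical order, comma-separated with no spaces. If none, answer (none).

Answer: L682I

Derivation:
Accumulating mutations along path to Epsilon:
  At Eta: gained [] -> total []
  At Epsilon: gained ['L682I'] -> total ['L682I']
Mutations(Epsilon) = ['L682I']
Accumulating mutations along path to Lambda:
  At Eta: gained [] -> total []
  At Epsilon: gained ['L682I'] -> total ['L682I']
  At Lambda: gained ['C951V', 'K582N', 'P158K'] -> total ['C951V', 'K582N', 'L682I', 'P158K']
Mutations(Lambda) = ['C951V', 'K582N', 'L682I', 'P158K']
Intersection: ['L682I'] ∩ ['C951V', 'K582N', 'L682I', 'P158K'] = ['L682I']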